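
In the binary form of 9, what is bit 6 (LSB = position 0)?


0b1001, position 6 = 0

0


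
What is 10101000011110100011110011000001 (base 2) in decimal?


10101000011110100011110011000001 in decimal = 2826583233

2826583233


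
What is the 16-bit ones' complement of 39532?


39532 ^ 65535 = 26003

26003


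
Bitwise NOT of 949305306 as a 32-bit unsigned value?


~0b111000100101010011111111011010 = 0b11000111011010101100000000100101 = 3345661989 (32-bit unsigned)

3345661989


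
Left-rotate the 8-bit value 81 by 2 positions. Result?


Rotate 0b1010001 left by 2 (8-bit) = 0b1000101 = 69

69


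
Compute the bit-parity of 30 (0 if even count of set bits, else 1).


0b11110 has 4 ones => parity 0

0


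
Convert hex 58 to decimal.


58 hex = 88 decimal

88


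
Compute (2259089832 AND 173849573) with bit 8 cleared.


Step 1: 2259089832 & 173849573 = 33864096
Step 2: 33864096 & ~(1 << 8) = 33863840

33863840


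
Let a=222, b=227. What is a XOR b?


222 ^ 227 = 61

61


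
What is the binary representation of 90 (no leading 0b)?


90 = 1011010 in binary

1011010


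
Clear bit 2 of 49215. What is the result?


49215 & ~(1 << 2) = 49211

49211


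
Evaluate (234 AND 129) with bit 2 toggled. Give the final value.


Step 1: 234 & 129 = 128
Step 2: 128 ^ (1 << 2) = 128 ^ 4 = 132

132


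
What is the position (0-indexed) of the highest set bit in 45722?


0b1011001010011010. Highest set bit at position 15

15


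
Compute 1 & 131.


0b1 & 0b10000011 = 0b1 = 1

1


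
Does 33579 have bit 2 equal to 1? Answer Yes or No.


0b1000001100101011, bit 2 = 0. No

No


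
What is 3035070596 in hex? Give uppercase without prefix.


3035070596 = B4E78084 hex

B4E78084


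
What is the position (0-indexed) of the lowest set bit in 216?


0b11011000. Lowest set bit at position 3

3


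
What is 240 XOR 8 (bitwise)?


0b11110000 ^ 0b1000 = 0b11111000 = 248

248


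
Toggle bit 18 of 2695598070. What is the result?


2695598070 ^ (1 << 18) = 2695598070 ^ 262144 = 2695860214

2695860214


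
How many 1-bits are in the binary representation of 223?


0b11011111 has 7 set bits

7


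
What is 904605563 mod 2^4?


904605563 & 15 = 11

11


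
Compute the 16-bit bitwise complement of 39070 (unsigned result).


~0b1001100010011110 = 0b110011101100001 = 26465 (16-bit unsigned)

26465


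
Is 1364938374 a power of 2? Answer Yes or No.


0b1010001010110110100111010000110. Multiple bits set => No

No


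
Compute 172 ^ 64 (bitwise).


0b10101100 ^ 0b1000000 = 0b11101100 = 236

236


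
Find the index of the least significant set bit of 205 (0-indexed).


0b11001101. Lowest set bit at position 0

0


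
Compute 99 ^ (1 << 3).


99 ^ (1 << 3) = 99 ^ 8 = 107

107


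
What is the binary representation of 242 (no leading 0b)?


242 = 11110010 in binary

11110010


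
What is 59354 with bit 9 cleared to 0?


59354 & ~(1 << 9) = 58842

58842


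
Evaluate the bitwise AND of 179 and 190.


0b10110011 & 0b10111110 = 0b10110010 = 178

178


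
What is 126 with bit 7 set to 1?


126 | (1 << 7) = 126 | 128 = 254

254


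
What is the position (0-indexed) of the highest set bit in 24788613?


0b1011110100011111010000101. Highest set bit at position 24

24


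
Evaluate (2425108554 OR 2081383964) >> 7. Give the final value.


Step 1: 2425108554 | 2081383964 = 4237262430
Step 2: 4237262430 >> 7 = 33103612

33103612


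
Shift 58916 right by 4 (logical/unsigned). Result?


0b1110011000100100 >> 4 = 0b111001100010 = 3682

3682


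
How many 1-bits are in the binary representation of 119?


0b1110111 has 6 set bits

6


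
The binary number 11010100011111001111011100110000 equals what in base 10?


11010100011111001111011100110000 in decimal = 3564959536

3564959536


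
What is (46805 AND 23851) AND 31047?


Step 1: 46805 & 23851 = 5121
Step 2: 5121 & 31047 = 4097

4097


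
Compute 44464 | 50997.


0b1010110110110000 | 0b1100011100110101 = 0b1110111110110101 = 61365

61365


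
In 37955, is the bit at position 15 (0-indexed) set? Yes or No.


0b1001010001000011, bit 15 = 1. Yes

Yes


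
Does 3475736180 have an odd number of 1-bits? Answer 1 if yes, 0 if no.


0b11001111001010111000011001110100 has 17 ones => parity 1

1


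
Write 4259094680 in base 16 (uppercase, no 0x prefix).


4259094680 = FDDCA098 hex

FDDCA098


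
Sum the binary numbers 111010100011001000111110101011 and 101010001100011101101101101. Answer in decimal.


111010100011001000111110101011 + 101010001100011101101101101 = 111111110100101100101100011000 = 1070779160

1070779160


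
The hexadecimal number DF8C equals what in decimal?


DF8C hex = 57228 decimal

57228


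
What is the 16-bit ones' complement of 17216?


17216 ^ 65535 = 48319

48319


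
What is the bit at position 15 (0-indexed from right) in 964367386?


0b111001011110110001010000011010, position 15 = 0

0


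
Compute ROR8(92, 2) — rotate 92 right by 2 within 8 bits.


Rotate 0b1011100 right by 2 (8-bit) = 0b10111 = 23

23


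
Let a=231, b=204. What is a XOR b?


231 ^ 204 = 43

43


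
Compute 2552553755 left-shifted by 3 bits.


0b10011000001001001110000100011011 << 3 = 0b10011000001001001110000100011011000 = 20420430040

20420430040


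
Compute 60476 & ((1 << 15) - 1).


60476 & 32767 = 27708

27708


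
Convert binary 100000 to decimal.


100000 in decimal = 32

32


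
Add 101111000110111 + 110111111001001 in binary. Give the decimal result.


101111000110111 + 110111111001001 = 1100111000000000 = 52736

52736


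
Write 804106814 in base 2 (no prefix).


804106814 = 101111111011011011001000111110 in binary

101111111011011011001000111110


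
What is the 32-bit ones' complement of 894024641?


894024641 ^ 4294967295 = 3400942654

3400942654


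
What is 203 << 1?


0b11001011 << 1 = 0b110010110 = 406

406


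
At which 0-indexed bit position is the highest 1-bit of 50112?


0b1100001111000000. Highest set bit at position 15

15


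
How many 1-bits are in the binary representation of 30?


0b11110 has 4 set bits

4


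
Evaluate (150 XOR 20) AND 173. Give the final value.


Step 1: 150 ^ 20 = 130
Step 2: 130 & 173 = 128

128


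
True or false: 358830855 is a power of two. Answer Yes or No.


0b10101011000110101001100000111. Multiple bits set => No

No


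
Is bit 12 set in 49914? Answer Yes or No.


0b1100001011111010, bit 12 = 0. No

No


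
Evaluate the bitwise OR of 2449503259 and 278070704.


0b10010010000000000111010000011011 | 0b10000100100110000010110110000 = 0b10010010100100110111010110111011 = 2459137467

2459137467


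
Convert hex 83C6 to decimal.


83C6 hex = 33734 decimal

33734


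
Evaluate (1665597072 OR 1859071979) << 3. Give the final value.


Step 1: 1665597072 | 1859071979 = 1875902459
Step 2: 1875902459 << 3 = 15007219672

15007219672


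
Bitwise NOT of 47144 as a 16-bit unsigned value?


~0b1011100000101000 = 0b100011111010111 = 18391 (16-bit unsigned)

18391


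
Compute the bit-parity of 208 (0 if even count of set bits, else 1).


0b11010000 has 3 ones => parity 1

1


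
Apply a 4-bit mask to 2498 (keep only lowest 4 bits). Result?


2498 & 15 = 2

2


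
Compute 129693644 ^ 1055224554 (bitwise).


0b111101110101111011111001100 ^ 0b111110111001010111001011101010 = 0b111001010111111000010100100110 = 962561318

962561318


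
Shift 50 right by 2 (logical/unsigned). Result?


0b110010 >> 2 = 0b1100 = 12

12


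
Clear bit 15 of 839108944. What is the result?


839108944 & ~(1 << 15) = 839076176

839076176


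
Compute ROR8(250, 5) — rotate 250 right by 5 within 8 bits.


Rotate 0b11111010 right by 5 (8-bit) = 0b11010111 = 215

215


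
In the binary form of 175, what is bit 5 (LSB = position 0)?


0b10101111, position 5 = 1

1


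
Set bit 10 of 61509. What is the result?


61509 | (1 << 10) = 61509 | 1024 = 62533

62533


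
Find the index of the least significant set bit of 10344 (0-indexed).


0b10100001101000. Lowest set bit at position 3

3


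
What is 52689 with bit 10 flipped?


52689 ^ (1 << 10) = 52689 ^ 1024 = 51665

51665


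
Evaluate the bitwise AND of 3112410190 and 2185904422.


0b10111001100000111001110001001110 & 0b10000010010010100100000100100110 = 0b10000000000000100000000000000110 = 2147614726

2147614726


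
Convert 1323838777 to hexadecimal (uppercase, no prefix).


1323838777 = 4EE82D39 hex

4EE82D39


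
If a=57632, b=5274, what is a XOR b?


57632 ^ 5274 = 62906

62906


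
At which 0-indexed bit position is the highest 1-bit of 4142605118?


0b11110110111010110010001100111110. Highest set bit at position 31

31


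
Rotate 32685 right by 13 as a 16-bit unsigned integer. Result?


Rotate 0b111111110101101 right by 13 (16-bit) = 0b1111110101101011 = 64875

64875


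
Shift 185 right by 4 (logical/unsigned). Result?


0b10111001 >> 4 = 0b1011 = 11

11


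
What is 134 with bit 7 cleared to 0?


134 & ~(1 << 7) = 6

6


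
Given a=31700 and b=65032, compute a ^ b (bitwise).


31700 ^ 65032 = 34268

34268


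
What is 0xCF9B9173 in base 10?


CF9B9173 hex = 3483079027 decimal

3483079027


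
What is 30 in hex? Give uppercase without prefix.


30 = 1E hex

1E


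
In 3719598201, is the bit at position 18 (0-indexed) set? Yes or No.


0b11011101101101001001000001111001, bit 18 = 1. Yes

Yes


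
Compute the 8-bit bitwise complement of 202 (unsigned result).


~0b11001010 = 0b110101 = 53 (8-bit unsigned)

53


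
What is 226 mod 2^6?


226 & 63 = 34

34


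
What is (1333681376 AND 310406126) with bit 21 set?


Step 1: 1333681376 & 310406126 = 33573088
Step 2: 33573088 | (1 << 21) = 33573088 | 2097152 = 35670240

35670240


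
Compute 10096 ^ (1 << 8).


10096 ^ (1 << 8) = 10096 ^ 256 = 9840

9840


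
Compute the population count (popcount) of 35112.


0b1000100100101000 has 5 set bits

5


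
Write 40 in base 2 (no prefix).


40 = 101000 in binary

101000


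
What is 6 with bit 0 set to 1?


6 | (1 << 0) = 6 | 1 = 7

7


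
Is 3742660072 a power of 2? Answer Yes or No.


0b11011111000101000111010111101000. Multiple bits set => No

No


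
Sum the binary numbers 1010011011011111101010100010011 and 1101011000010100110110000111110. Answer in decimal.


1010011011011111101010100010011 + 1101011000010100110110000111110 = 10111110011110100100000101010001 = 3195683153

3195683153


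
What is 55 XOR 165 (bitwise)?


0b110111 ^ 0b10100101 = 0b10010010 = 146

146


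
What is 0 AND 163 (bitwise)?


0b0 & 0b10100011 = 0b0 = 0

0


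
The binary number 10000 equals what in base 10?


10000 in decimal = 16

16


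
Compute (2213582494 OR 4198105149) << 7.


Step 1: 2213582494 | 4198105149 = 4227503807
Step 2: 4227503807 << 7 = 541120487296

541120487296


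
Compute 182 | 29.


0b10110110 | 0b11101 = 0b10111111 = 191

191


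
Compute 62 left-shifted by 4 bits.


0b111110 << 4 = 0b1111100000 = 992

992


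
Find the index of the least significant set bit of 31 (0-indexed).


0b11111. Lowest set bit at position 0

0


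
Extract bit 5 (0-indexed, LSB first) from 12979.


0b11001010110011, position 5 = 1

1


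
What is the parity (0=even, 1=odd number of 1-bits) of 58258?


0b1110001110010010 has 8 ones => parity 0

0


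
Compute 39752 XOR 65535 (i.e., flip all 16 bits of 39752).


39752 ^ 65535 = 25783

25783


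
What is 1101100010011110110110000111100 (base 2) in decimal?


1101100010011110110110000111100 in decimal = 1817144380

1817144380


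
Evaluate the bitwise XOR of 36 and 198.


0b100100 ^ 0b11000110 = 0b11100010 = 226

226


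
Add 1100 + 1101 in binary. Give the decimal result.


1100 + 1101 = 11001 = 25

25


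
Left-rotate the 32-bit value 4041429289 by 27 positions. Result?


Rotate 0b11110000111000110101000100101001 left by 27 (32-bit) = 0b1001111100001110001101010001001 = 1334254217

1334254217


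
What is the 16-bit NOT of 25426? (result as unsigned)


~0b110001101010010 = 0b1001110010101101 = 40109 (16-bit unsigned)

40109


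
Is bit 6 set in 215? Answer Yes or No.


0b11010111, bit 6 = 1. Yes

Yes


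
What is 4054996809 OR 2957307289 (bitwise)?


0b11110001101100100101011101001001 | 0b10110000010001001110110110011001 = 0b11110001111101101111111111011001 = 4059496409

4059496409


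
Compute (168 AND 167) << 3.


Step 1: 168 & 167 = 160
Step 2: 160 << 3 = 1280

1280


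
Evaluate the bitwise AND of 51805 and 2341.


0b1100101001011101 & 0b100100100101 = 0b100000000101 = 2053

2053


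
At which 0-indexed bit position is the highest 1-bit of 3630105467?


0b11011000010111110000001101111011. Highest set bit at position 31

31


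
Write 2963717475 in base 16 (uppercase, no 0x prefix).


2963717475 = B0A6BD63 hex

B0A6BD63


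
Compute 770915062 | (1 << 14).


770915062 | (1 << 14) = 770915062 | 16384 = 770931446

770931446


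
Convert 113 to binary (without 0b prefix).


113 = 1110001 in binary

1110001


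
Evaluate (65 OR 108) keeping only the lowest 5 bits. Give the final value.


Step 1: 65 | 108 = 109
Step 2: 109 & 31 = 13

13


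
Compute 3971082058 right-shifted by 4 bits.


0b11101100101100011110011101001010 >> 4 = 0b1110110010110001111001110100 = 248192628

248192628


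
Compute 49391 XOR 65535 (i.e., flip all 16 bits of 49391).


49391 ^ 65535 = 16144

16144


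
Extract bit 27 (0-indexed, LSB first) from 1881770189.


0b1110000001010011000100011001101, position 27 = 0

0


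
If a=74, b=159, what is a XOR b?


74 ^ 159 = 213

213


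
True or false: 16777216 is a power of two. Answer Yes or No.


0b1000000000000000000000000. Only one bit set => Yes

Yes


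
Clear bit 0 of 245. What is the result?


245 & ~(1 << 0) = 244

244


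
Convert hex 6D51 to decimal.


6D51 hex = 27985 decimal

27985


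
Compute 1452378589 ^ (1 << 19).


1452378589 ^ (1 << 19) = 1452378589 ^ 524288 = 1452902877

1452902877


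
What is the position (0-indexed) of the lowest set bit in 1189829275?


0b1000110111010110101101010011011. Lowest set bit at position 0

0


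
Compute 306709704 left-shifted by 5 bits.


0b10010010010000000010011001000 << 5 = 0b1001001001000000001001100100000000 = 9814710528

9814710528


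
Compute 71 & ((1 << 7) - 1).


71 & 127 = 71

71


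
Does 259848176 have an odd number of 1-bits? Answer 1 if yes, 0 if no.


0b1111011111001111011111110000 has 20 ones => parity 0

0


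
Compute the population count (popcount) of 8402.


0b10000011010010 has 5 set bits

5


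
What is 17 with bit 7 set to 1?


17 | (1 << 7) = 17 | 128 = 145

145


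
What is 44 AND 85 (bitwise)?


0b101100 & 0b1010101 = 0b100 = 4

4


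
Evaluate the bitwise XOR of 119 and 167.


0b1110111 ^ 0b10100111 = 0b11010000 = 208

208


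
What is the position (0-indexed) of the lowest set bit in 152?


0b10011000. Lowest set bit at position 3

3


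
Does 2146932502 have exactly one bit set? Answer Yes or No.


0b1111111111101111001011100010110. Multiple bits set => No

No


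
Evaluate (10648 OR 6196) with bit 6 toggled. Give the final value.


Step 1: 10648 | 6196 = 14780
Step 2: 14780 ^ (1 << 6) = 14780 ^ 64 = 14844

14844


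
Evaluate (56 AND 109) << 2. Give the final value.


Step 1: 56 & 109 = 40
Step 2: 40 << 2 = 160

160


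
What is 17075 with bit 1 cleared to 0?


17075 & ~(1 << 1) = 17073

17073


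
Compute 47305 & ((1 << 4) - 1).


47305 & 15 = 9

9


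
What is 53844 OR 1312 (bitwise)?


0b1101001001010100 | 0b10100100000 = 0b1101011101110100 = 55156

55156


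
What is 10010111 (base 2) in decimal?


10010111 in decimal = 151

151


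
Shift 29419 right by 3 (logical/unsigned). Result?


0b111001011101011 >> 3 = 0b111001011101 = 3677

3677


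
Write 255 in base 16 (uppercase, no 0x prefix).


255 = FF hex

FF


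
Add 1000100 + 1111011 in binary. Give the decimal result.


1000100 + 1111011 = 10111111 = 191

191


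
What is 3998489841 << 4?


0b11101110010101000001110011110001 << 4 = 0b111011100101010000011100111100010000 = 63975837456

63975837456


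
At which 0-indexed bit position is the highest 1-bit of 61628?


0b1111000010111100. Highest set bit at position 15

15


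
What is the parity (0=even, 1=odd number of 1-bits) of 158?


0b10011110 has 5 ones => parity 1

1


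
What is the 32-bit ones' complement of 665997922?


665997922 ^ 4294967295 = 3628969373

3628969373


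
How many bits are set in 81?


0b1010001 has 3 set bits

3


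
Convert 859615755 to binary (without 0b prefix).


859615755 = 110011001111001011001000001011 in binary

110011001111001011001000001011


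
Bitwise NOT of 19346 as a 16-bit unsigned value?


~0b100101110010010 = 0b1011010001101101 = 46189 (16-bit unsigned)

46189


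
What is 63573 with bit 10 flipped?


63573 ^ (1 << 10) = 63573 ^ 1024 = 64597

64597


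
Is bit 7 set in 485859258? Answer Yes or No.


0b11100111101011001111110111010, bit 7 = 1. Yes

Yes


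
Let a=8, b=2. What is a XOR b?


8 ^ 2 = 10

10


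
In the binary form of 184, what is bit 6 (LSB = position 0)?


0b10111000, position 6 = 0

0


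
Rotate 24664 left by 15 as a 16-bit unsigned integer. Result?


Rotate 0b110000001011000 left by 15 (16-bit) = 0b11000000101100 = 12332

12332


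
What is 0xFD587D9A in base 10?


FD587D9A hex = 4250434970 decimal

4250434970


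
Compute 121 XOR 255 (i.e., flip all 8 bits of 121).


121 ^ 255 = 134

134


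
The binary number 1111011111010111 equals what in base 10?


1111011111010111 in decimal = 63447

63447


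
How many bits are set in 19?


0b10011 has 3 set bits

3


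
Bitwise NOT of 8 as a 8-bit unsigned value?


~0b1000 = 0b11110111 = 247 (8-bit unsigned)

247


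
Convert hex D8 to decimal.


D8 hex = 216 decimal

216


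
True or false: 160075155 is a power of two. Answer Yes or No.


0b1001100010101000110110010011. Multiple bits set => No

No


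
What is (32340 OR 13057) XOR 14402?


Step 1: 32340 | 13057 = 32597
Step 2: 32597 ^ 14402 = 18199

18199


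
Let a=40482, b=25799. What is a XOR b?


40482 ^ 25799 = 64229

64229


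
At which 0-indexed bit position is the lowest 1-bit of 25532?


0b110001110111100. Lowest set bit at position 2

2


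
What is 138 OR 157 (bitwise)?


0b10001010 | 0b10011101 = 0b10011111 = 159

159


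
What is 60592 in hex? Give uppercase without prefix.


60592 = ECB0 hex

ECB0


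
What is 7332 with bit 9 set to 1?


7332 | (1 << 9) = 7332 | 512 = 7844

7844


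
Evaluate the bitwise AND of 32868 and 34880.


0b1000000001100100 & 0b1000100001000000 = 0b1000000001000000 = 32832

32832


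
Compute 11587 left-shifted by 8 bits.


0b10110101000011 << 8 = 0b1011010100001100000000 = 2966272

2966272


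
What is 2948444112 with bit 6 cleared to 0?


2948444112 & ~(1 << 6) = 2948444048

2948444048


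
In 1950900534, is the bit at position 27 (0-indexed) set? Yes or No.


0b1110100010010000110000100110110, bit 27 = 0. No

No


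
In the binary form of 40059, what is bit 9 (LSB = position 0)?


0b1001110001111011, position 9 = 0

0


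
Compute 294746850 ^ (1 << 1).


294746850 ^ (1 << 1) = 294746850 ^ 2 = 294746848

294746848


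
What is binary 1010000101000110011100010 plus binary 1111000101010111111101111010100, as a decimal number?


1010000101000110011100010 + 1111000101010111111101111010100 = 1111001111011101000100010110110 = 2045675702

2045675702


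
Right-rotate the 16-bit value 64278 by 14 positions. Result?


Rotate 0b1111101100010110 right by 14 (16-bit) = 0b1110110001011011 = 60507

60507


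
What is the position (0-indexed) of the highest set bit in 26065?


0b110010111010001. Highest set bit at position 14

14


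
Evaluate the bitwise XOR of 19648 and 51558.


0b100110011000000 ^ 0b1100100101100110 = 0b1000010110100110 = 34214

34214


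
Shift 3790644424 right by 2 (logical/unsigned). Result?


0b11100001111100001010010011001000 >> 2 = 0b111000011111000010100100110010 = 947661106

947661106


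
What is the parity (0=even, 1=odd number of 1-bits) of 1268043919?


0b1001011100101001101000010001111 has 15 ones => parity 1

1


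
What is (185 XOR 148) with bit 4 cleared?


Step 1: 185 ^ 148 = 45
Step 2: 45 & ~(1 << 4) = 45

45


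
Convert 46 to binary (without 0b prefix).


46 = 101110 in binary

101110


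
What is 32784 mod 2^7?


32784 & 127 = 16

16


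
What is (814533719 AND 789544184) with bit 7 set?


Step 1: 814533719 & 789544184 = 537676880
Step 2: 537676880 | (1 << 7) = 537676880 | 128 = 537677008

537677008


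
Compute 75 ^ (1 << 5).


75 ^ (1 << 5) = 75 ^ 32 = 107

107


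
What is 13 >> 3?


0b1101 >> 3 = 0b1 = 1

1


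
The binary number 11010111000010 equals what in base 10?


11010111000010 in decimal = 13762

13762


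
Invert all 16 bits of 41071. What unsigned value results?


41071 ^ 65535 = 24464

24464


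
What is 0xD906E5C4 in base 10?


D906E5C4 hex = 3641107908 decimal

3641107908


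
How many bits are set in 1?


0b1 has 1 set bits

1


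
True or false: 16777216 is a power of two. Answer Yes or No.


0b1000000000000000000000000. Only one bit set => Yes

Yes


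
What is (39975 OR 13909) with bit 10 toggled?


Step 1: 39975 | 13909 = 48759
Step 2: 48759 ^ (1 << 10) = 48759 ^ 1024 = 47735

47735


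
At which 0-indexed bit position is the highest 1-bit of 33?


0b100001. Highest set bit at position 5

5


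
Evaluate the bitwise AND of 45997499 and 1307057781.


0b10101111011101110110111011 & 0b1001101111010000001111001110101 = 0b101010000001110000110001 = 11017265

11017265


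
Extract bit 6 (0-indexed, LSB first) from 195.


0b11000011, position 6 = 1

1


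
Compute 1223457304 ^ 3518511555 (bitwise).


0b1001000111011000111101000011000 ^ 0b11010001101110000011100111000011 = 0b10011001010101000100001111011011 = 2572436443

2572436443


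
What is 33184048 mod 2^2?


33184048 & 3 = 0

0


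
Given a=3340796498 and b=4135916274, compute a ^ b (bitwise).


3340796498 ^ 4135916274 = 832934048

832934048


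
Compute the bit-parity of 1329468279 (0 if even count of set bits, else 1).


0b1001111001111100001001101110111 has 19 ones => parity 1

1


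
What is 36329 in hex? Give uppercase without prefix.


36329 = 8DE9 hex

8DE9


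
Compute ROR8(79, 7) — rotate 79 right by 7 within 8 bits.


Rotate 0b1001111 right by 7 (8-bit) = 0b10011110 = 158

158


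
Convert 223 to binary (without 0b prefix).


223 = 11011111 in binary

11011111


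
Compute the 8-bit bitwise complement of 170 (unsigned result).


~0b10101010 = 0b1010101 = 85 (8-bit unsigned)

85


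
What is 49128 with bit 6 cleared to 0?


49128 & ~(1 << 6) = 49064

49064


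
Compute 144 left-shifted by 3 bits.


0b10010000 << 3 = 0b10010000000 = 1152

1152


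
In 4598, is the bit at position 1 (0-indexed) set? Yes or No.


0b1000111110110, bit 1 = 1. Yes

Yes


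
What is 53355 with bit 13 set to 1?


53355 | (1 << 13) = 53355 | 8192 = 61547

61547


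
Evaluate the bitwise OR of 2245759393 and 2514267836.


0b10000101110110111001000110100001 | 0b10010101110111001010111010111100 = 0b10010101110111111011111110111101 = 2514468797

2514468797


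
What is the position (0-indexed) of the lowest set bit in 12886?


0b11001001010110. Lowest set bit at position 1

1


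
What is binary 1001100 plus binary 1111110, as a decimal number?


1001100 + 1111110 = 11001010 = 202

202


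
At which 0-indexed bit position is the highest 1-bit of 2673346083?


0b10011111010110000000011000100011. Highest set bit at position 31

31


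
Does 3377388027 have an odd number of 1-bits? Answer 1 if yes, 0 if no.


0b11001001010011101101100111111011 has 20 ones => parity 0

0


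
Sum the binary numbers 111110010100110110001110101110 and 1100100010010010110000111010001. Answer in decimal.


111110010100110110001110101110 + 1100100010010010110000111010001 = 10100010100111001100010101111111 = 2728183167

2728183167


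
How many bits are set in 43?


0b101011 has 4 set bits

4


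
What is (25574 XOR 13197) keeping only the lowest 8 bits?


Step 1: 25574 ^ 13197 = 20587
Step 2: 20587 & 255 = 107

107


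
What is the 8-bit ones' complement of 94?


94 ^ 255 = 161

161


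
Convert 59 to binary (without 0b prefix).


59 = 111011 in binary

111011


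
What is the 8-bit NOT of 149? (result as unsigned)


~0b10010101 = 0b1101010 = 106 (8-bit unsigned)

106


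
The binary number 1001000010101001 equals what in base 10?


1001000010101001 in decimal = 37033

37033


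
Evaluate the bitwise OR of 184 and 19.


0b10111000 | 0b10011 = 0b10111011 = 187

187


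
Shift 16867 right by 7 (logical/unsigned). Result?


0b100000111100011 >> 7 = 0b10000011 = 131

131


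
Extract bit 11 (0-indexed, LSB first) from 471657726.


0b11100000111001110110011111110, position 11 = 1

1


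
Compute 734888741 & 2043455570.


0b101011110011011000001100100101 & 0b1111001110011001010100001010010 = 0b101001110011001000000000000000 = 701267968

701267968


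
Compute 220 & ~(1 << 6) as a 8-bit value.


220 & ~(1 << 6) = 156

156


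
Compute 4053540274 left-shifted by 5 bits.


0b11110001100111000001110110110010 << 5 = 0b1111000110011100000111011011001000000 = 129713288768

129713288768


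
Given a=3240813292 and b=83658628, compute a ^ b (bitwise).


3240813292 ^ 83658628 = 3319162216

3319162216


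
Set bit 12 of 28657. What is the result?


28657 | (1 << 12) = 28657 | 4096 = 32753

32753


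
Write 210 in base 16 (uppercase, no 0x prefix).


210 = D2 hex

D2


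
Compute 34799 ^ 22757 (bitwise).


0b1000011111101111 ^ 0b101100011100101 = 0b1101111100001010 = 57098

57098


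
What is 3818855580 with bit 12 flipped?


3818855580 ^ (1 << 12) = 3818855580 ^ 4096 = 3818851484

3818851484


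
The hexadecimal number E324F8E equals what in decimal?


E324F8E hex = 238178190 decimal

238178190


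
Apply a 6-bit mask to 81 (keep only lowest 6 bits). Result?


81 & 63 = 17

17


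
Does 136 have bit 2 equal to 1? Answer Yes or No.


0b10001000, bit 2 = 0. No

No


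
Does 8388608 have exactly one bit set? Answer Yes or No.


0b100000000000000000000000. Only one bit set => Yes

Yes


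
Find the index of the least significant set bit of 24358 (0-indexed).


0b101111100100110. Lowest set bit at position 1

1


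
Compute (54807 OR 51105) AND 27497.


Step 1: 54807 | 51105 = 55223
Step 2: 55223 & 27497 = 17185

17185


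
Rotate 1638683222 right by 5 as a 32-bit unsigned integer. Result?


Rotate 0b1100001101011000101001001010110 right by 5 (32-bit) = 0b10110011000011010110001010010010 = 3003998866

3003998866


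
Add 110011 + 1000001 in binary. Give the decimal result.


110011 + 1000001 = 1110100 = 116

116


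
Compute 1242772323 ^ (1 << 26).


1242772323 ^ (1 << 26) = 1242772323 ^ 67108864 = 1309881187

1309881187


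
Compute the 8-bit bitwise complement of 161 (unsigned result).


~0b10100001 = 0b1011110 = 94 (8-bit unsigned)

94


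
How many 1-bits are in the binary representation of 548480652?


0b100000101100010010011010001100 has 11 set bits

11


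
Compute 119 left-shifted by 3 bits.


0b1110111 << 3 = 0b1110111000 = 952

952


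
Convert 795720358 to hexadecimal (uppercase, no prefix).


795720358 = 2F6DBAA6 hex

2F6DBAA6


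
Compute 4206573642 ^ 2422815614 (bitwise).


0b11111010101110110011100001001010 ^ 0b10010000011010010011101101111110 = 0b1101010110100100000001100110100 = 1792148276

1792148276


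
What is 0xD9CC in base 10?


D9CC hex = 55756 decimal

55756


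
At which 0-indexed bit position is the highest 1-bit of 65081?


0b1111111000111001. Highest set bit at position 15

15


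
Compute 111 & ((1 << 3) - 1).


111 & 7 = 7

7


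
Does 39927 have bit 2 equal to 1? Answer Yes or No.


0b1001101111110111, bit 2 = 1. Yes

Yes


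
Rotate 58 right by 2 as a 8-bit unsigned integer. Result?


Rotate 0b111010 right by 2 (8-bit) = 0b10001110 = 142

142


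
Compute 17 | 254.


0b10001 | 0b11111110 = 0b11111111 = 255

255


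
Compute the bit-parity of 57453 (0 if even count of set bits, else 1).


0b1110000001101101 has 8 ones => parity 0

0


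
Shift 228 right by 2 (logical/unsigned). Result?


0b11100100 >> 2 = 0b111001 = 57

57


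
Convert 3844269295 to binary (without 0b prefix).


3844269295 = 11100101001000101110010011101111 in binary

11100101001000101110010011101111


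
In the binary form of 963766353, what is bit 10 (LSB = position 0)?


0b111001011100011110100001010001, position 10 = 0

0


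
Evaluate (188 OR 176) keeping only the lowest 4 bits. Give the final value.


Step 1: 188 | 176 = 188
Step 2: 188 & 15 = 12

12


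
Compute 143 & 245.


0b10001111 & 0b11110101 = 0b10000101 = 133

133


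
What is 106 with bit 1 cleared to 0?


106 & ~(1 << 1) = 104

104


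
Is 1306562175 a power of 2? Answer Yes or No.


0b1001101111000001000111001111111. Multiple bits set => No

No


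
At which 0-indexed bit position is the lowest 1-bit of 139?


0b10001011. Lowest set bit at position 0

0


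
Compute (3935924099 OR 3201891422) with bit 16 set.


Step 1: 3935924099 | 3201891422 = 4275699679
Step 2: 4275699679 | (1 << 16) = 4275699679 | 65536 = 4275699679

4275699679


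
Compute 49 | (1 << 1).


49 | (1 << 1) = 49 | 2 = 51

51


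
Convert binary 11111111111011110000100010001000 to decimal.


11111111111011110000100010001000 in decimal = 4293855368

4293855368


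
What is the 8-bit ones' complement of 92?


92 ^ 255 = 163

163


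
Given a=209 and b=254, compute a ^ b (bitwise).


209 ^ 254 = 47

47


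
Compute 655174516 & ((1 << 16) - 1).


655174516 & 65535 = 11124

11124


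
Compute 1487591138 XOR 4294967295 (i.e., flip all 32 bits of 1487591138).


1487591138 ^ 4294967295 = 2807376157

2807376157


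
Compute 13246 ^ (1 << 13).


13246 ^ (1 << 13) = 13246 ^ 8192 = 5054

5054


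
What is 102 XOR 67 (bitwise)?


0b1100110 ^ 0b1000011 = 0b100101 = 37

37


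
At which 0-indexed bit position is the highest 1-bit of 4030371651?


0b11110000001110101001011101000011. Highest set bit at position 31

31


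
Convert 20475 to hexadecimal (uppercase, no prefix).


20475 = 4FFB hex

4FFB


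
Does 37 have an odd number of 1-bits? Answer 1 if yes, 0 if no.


0b100101 has 3 ones => parity 1

1


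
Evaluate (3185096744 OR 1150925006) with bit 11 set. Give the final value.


Step 1: 3185096744 | 1150925006 = 4258904302
Step 2: 4258904302 | (1 << 11) = 4258904302 | 2048 = 4258904302

4258904302


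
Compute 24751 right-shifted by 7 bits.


0b110000010101111 >> 7 = 0b11000001 = 193

193


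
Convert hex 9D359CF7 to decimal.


9D359CF7 hex = 2637536503 decimal

2637536503


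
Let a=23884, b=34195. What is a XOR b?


23884 ^ 34195 = 55519

55519


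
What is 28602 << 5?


0b110111110111010 << 5 = 0b11011111011101000000 = 915264

915264


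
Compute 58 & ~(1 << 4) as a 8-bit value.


58 & ~(1 << 4) = 42

42


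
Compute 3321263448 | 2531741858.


0b11000101111101100111010101011000 | 0b10010110111001110101000010100010 = 0b11010111111101110111010111111010 = 3623319034

3623319034


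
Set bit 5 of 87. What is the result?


87 | (1 << 5) = 87 | 32 = 119

119


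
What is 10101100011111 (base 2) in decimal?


10101100011111 in decimal = 11039

11039


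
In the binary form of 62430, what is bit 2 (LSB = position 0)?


0b1111001111011110, position 2 = 1

1


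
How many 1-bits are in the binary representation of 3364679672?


0b11001000100011001110111111111000 has 18 set bits

18


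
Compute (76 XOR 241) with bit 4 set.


Step 1: 76 ^ 241 = 189
Step 2: 189 | (1 << 4) = 189 | 16 = 189

189


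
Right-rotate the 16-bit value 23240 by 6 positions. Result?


Rotate 0b101101011001000 right by 6 (16-bit) = 0b10000101101011 = 8555

8555


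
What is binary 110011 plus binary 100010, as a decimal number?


110011 + 100010 = 1010101 = 85

85


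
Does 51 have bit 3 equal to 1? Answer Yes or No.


0b110011, bit 3 = 0. No

No


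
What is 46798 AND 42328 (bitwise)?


0b1011011011001110 & 0b1010010101011000 = 0b1010010001001000 = 42056

42056


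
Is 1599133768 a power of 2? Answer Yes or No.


0b1011111010100001101100001001000. Multiple bits set => No

No


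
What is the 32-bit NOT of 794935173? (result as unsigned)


~0b101111011000011011111110000101 = 0b11010000100111100100000001111010 = 3500032122 (32-bit unsigned)

3500032122


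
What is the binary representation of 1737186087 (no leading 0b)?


1737186087 = 1100111100010110101101100100111 in binary

1100111100010110101101100100111


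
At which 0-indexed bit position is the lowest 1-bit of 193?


0b11000001. Lowest set bit at position 0

0


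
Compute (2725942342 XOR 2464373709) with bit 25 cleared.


Step 1: 2725942342 ^ 2464373709 = 815386507
Step 2: 815386507 & ~(1 << 25) = 815386507

815386507


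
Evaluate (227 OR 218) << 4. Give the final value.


Step 1: 227 | 218 = 251
Step 2: 251 << 4 = 4016

4016


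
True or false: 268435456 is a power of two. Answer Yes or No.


0b10000000000000000000000000000. Only one bit set => Yes

Yes


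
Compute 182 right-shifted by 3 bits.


0b10110110 >> 3 = 0b10110 = 22

22


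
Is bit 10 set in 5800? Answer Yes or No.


0b1011010101000, bit 10 = 1. Yes

Yes


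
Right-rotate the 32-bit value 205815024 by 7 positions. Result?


Rotate 0b1100010001000111110011110000 right by 7 (32-bit) = 0b11100000000110001000100011111001 = 3759704313

3759704313


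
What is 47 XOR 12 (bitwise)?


0b101111 ^ 0b1100 = 0b100011 = 35

35


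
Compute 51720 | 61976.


0b1100101000001000 | 0b1111001000011000 = 0b1111101000011000 = 64024

64024


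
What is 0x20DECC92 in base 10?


20DECC92 hex = 551472274 decimal

551472274


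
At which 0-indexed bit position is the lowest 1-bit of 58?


0b111010. Lowest set bit at position 1

1


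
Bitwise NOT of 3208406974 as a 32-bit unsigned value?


~0b10111111001111000110011110111110 = 0b1000000110000111001100001000001 = 1086560321 (32-bit unsigned)

1086560321


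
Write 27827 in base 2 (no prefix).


27827 = 110110010110011 in binary

110110010110011


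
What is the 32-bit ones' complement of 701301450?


701301450 ^ 4294967295 = 3593665845

3593665845


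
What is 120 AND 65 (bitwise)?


0b1111000 & 0b1000001 = 0b1000000 = 64

64


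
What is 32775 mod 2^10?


32775 & 1023 = 7

7


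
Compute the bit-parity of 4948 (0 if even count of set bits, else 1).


0b1001101010100 has 6 ones => parity 0

0


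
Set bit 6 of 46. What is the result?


46 | (1 << 6) = 46 | 64 = 110

110


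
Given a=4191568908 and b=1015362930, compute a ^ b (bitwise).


4191568908 ^ 1015362930 = 3310580094

3310580094


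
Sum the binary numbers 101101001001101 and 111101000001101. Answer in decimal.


101101001001101 + 111101000001101 = 1101010001011010 = 54362

54362


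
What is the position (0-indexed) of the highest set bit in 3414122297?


0b11001011011111110101111100111001. Highest set bit at position 31

31


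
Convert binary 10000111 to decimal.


10000111 in decimal = 135

135


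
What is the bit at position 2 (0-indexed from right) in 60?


0b111100, position 2 = 1

1


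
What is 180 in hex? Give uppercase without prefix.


180 = B4 hex

B4


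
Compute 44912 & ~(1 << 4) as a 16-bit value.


44912 & ~(1 << 4) = 44896

44896


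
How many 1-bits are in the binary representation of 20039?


0b100111001000111 has 8 set bits

8


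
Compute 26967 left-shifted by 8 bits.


0b110100101010111 << 8 = 0b11010010101011100000000 = 6903552

6903552


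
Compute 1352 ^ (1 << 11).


1352 ^ (1 << 11) = 1352 ^ 2048 = 3400

3400


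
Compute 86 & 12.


0b1010110 & 0b1100 = 0b100 = 4

4


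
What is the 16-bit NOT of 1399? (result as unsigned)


~0b10101110111 = 0b1111101010001000 = 64136 (16-bit unsigned)

64136


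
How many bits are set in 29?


0b11101 has 4 set bits

4


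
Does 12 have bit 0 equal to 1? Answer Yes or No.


0b1100, bit 0 = 0. No

No


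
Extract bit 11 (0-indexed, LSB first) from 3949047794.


0b11101011011000011010111111110010, position 11 = 1

1


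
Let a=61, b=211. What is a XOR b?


61 ^ 211 = 238

238


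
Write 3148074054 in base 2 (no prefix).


3148074054 = 10111011101000111100110001000110 in binary

10111011101000111100110001000110


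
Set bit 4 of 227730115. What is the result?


227730115 | (1 << 4) = 227730115 | 16 = 227730131

227730131


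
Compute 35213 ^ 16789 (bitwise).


0b1000100110001101 ^ 0b100000110010101 = 0b1100100000011000 = 51224

51224


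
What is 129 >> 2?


0b10000001 >> 2 = 0b100000 = 32

32


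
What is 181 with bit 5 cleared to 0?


181 & ~(1 << 5) = 149

149


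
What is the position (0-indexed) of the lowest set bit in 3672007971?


0b11011010110111100110010100100011. Lowest set bit at position 0

0


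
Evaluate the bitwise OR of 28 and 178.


0b11100 | 0b10110010 = 0b10111110 = 190

190


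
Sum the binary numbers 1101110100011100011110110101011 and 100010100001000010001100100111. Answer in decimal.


1101110100011100011110110101011 + 100010100001000010001100100111 = 10010001000100100110000011010010 = 2433900754

2433900754


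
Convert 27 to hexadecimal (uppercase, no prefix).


27 = 1B hex

1B


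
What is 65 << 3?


0b1000001 << 3 = 0b1000001000 = 520

520


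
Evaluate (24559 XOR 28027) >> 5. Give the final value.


Step 1: 24559 ^ 28027 = 12948
Step 2: 12948 >> 5 = 404

404


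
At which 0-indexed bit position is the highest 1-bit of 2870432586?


0b10101011000101110101001101001010. Highest set bit at position 31

31


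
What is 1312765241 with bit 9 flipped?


1312765241 ^ (1 << 9) = 1312765241 ^ 512 = 1312765753

1312765753
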